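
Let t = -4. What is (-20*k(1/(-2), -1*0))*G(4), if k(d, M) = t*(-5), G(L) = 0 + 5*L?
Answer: -8000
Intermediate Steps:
G(L) = 5*L
k(d, M) = 20 (k(d, M) = -4*(-5) = 20)
(-20*k(1/(-2), -1*0))*G(4) = (-20*20)*(5*4) = -400*20 = -8000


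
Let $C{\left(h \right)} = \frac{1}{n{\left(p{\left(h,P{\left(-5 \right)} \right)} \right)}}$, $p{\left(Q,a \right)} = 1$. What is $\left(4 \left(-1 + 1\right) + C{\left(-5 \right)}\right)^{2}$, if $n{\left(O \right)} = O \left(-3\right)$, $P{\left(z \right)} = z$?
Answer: $\frac{1}{9} \approx 0.11111$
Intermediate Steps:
$n{\left(O \right)} = - 3 O$
$C{\left(h \right)} = - \frac{1}{3}$ ($C{\left(h \right)} = \frac{1}{\left(-3\right) 1} = \frac{1}{-3} = - \frac{1}{3}$)
$\left(4 \left(-1 + 1\right) + C{\left(-5 \right)}\right)^{2} = \left(4 \left(-1 + 1\right) - \frac{1}{3}\right)^{2} = \left(4 \cdot 0 - \frac{1}{3}\right)^{2} = \left(0 - \frac{1}{3}\right)^{2} = \left(- \frac{1}{3}\right)^{2} = \frac{1}{9}$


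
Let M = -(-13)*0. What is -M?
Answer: 0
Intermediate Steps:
M = 0 (M = -13*0 = 0)
-M = -1*0 = 0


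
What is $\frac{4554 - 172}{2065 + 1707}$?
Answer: $\frac{2191}{1886} \approx 1.1617$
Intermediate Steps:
$\frac{4554 - 172}{2065 + 1707} = \frac{4554 - 172}{3772} = \left(4554 - 172\right) \frac{1}{3772} = 4382 \cdot \frac{1}{3772} = \frac{2191}{1886}$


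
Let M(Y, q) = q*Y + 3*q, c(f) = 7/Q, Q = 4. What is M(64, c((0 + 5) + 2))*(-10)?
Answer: -2345/2 ≈ -1172.5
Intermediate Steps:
c(f) = 7/4
M(Y, q) = 3*q + Y*q (M(Y, q) = Y*q + 3*q = 3*q + Y*q)
M(64, c((0 + 5) + 2))*(-10) = (7*(3 + 64)/4)*(-10) = ((7/4)*67)*(-10) = (469/4)*(-10) = -2345/2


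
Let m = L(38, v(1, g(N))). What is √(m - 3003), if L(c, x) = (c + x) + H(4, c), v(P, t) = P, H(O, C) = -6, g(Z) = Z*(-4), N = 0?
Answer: 3*I*√330 ≈ 54.498*I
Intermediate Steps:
g(Z) = -4*Z
L(c, x) = -6 + c + x (L(c, x) = (c + x) - 6 = -6 + c + x)
m = 33 (m = -6 + 38 + 1 = 33)
√(m - 3003) = √(33 - 3003) = √(-2970) = 3*I*√330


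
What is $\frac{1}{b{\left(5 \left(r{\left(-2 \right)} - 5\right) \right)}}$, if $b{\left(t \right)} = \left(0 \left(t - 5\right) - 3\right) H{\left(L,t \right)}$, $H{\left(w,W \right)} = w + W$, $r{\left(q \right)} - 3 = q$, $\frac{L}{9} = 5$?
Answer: $- \frac{1}{75} \approx -0.013333$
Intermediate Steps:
$L = 45$ ($L = 9 \cdot 5 = 45$)
$r{\left(q \right)} = 3 + q$
$H{\left(w,W \right)} = W + w$
$b{\left(t \right)} = -135 - 3 t$ ($b{\left(t \right)} = \left(0 \left(t - 5\right) - 3\right) \left(t + 45\right) = \left(0 \left(-5 + t\right) - 3\right) \left(45 + t\right) = \left(0 - 3\right) \left(45 + t\right) = - 3 \left(45 + t\right) = -135 - 3 t$)
$\frac{1}{b{\left(5 \left(r{\left(-2 \right)} - 5\right) \right)}} = \frac{1}{-135 - 3 \cdot 5 \left(\left(3 - 2\right) - 5\right)} = \frac{1}{-135 - 3 \cdot 5 \left(1 - 5\right)} = \frac{1}{-135 - 3 \cdot 5 \left(-4\right)} = \frac{1}{-135 - -60} = \frac{1}{-135 + 60} = \frac{1}{-75} = - \frac{1}{75}$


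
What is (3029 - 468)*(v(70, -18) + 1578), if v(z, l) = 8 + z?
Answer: 4241016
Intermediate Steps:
(3029 - 468)*(v(70, -18) + 1578) = (3029 - 468)*((8 + 70) + 1578) = 2561*(78 + 1578) = 2561*1656 = 4241016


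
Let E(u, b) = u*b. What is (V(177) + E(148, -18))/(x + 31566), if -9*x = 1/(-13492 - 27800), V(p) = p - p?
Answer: -990016992/11730809449 ≈ -0.084395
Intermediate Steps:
V(p) = 0
E(u, b) = b*u
x = 1/371628 (x = -1/(9*(-13492 - 27800)) = -⅑/(-41292) = -⅑*(-1/41292) = 1/371628 ≈ 2.6909e-6)
(V(177) + E(148, -18))/(x + 31566) = (0 - 18*148)/(1/371628 + 31566) = (0 - 2664)/(11730809449/371628) = -2664*371628/11730809449 = -990016992/11730809449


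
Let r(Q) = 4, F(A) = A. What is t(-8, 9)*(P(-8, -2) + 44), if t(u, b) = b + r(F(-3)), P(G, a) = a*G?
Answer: 780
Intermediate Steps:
P(G, a) = G*a
t(u, b) = 4 + b (t(u, b) = b + 4 = 4 + b)
t(-8, 9)*(P(-8, -2) + 44) = (4 + 9)*(-8*(-2) + 44) = 13*(16 + 44) = 13*60 = 780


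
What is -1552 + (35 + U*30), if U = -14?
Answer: -1937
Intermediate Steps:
-1552 + (35 + U*30) = -1552 + (35 - 14*30) = -1552 + (35 - 420) = -1552 - 385 = -1937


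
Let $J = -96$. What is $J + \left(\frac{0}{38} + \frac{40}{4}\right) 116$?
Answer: $1064$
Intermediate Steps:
$J + \left(\frac{0}{38} + \frac{40}{4}\right) 116 = -96 + \left(\frac{0}{38} + \frac{40}{4}\right) 116 = -96 + \left(0 \cdot \frac{1}{38} + 40 \cdot \frac{1}{4}\right) 116 = -96 + \left(0 + 10\right) 116 = -96 + 10 \cdot 116 = -96 + 1160 = 1064$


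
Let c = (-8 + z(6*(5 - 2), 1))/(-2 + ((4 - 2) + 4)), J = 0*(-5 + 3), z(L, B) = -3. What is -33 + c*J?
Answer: -33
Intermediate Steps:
J = 0 (J = 0*(-2) = 0)
c = -11/4 (c = (-8 - 3)/(-2 + ((4 - 2) + 4)) = -11/(-2 + (2 + 4)) = -11/(-2 + 6) = -11/4 ≈ -2.7500)
-33 + c*J = -33 - 11/4*0 = -33 + 0 = -33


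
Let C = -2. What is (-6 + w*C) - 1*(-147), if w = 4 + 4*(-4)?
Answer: 165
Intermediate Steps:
w = -12 (w = 4 - 16 = -12)
(-6 + w*C) - 1*(-147) = (-6 - 12*(-2)) - 1*(-147) = (-6 + 24) + 147 = 18 + 147 = 165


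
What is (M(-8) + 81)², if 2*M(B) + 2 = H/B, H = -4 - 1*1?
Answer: 1651225/256 ≈ 6450.1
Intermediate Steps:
H = -5 (H = -4 - 1 = -5)
M(B) = -1 - 5/(2*B) (M(B) = -1 + (-5/B)/2 = -1 - 5/(2*B))
(M(-8) + 81)² = ((-5/2 - 1*(-8))/(-8) + 81)² = (-(-5/2 + 8)/8 + 81)² = (-⅛*11/2 + 81)² = (-11/16 + 81)² = (1285/16)² = 1651225/256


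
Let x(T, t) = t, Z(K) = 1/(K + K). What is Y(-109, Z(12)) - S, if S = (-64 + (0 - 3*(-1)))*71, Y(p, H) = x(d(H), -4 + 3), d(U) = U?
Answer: 4330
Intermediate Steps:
Z(K) = 1/(2*K)
Y(p, H) = -1 (Y(p, H) = -4 + 3 = -1)
S = -4331 (S = (-64 + (0 + 3))*71 = (-64 + 3)*71 = -61*71 = -4331)
Y(-109, Z(12)) - S = -1 - 1*(-4331) = -1 + 4331 = 4330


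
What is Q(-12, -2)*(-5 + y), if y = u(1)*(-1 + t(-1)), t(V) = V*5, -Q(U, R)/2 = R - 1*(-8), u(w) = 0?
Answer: 60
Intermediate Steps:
Q(U, R) = -16 - 2*R (Q(U, R) = -2*(R - 1*(-8)) = -2*(R + 8) = -2*(8 + R) = -16 - 2*R)
t(V) = 5*V
y = 0 (y = 0*(-1 + 5*(-1)) = 0*(-1 - 5) = 0*(-6) = 0)
Q(-12, -2)*(-5 + y) = (-16 - 2*(-2))*(-5 + 0) = (-16 + 4)*(-5) = -12*(-5) = 60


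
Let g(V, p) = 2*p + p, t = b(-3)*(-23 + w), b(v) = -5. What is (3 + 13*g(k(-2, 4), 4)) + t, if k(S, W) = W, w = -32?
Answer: 434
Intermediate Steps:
t = 275 (t = -5*(-23 - 32) = -5*(-55) = 275)
g(V, p) = 3*p
(3 + 13*g(k(-2, 4), 4)) + t = (3 + 13*(3*4)) + 275 = (3 + 13*12) + 275 = (3 + 156) + 275 = 159 + 275 = 434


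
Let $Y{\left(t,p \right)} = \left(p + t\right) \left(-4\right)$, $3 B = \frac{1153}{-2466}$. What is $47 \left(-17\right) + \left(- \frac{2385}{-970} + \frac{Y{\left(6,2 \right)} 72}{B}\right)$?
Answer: $\frac{3128556511}{223682} \approx 13987.0$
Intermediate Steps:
$B = - \frac{1153}{7398}$ ($B = \frac{1153 \frac{1}{-2466}}{3} = \frac{1153 \left(- \frac{1}{2466}\right)}{3} = \frac{1}{3} \left(- \frac{1153}{2466}\right) = - \frac{1153}{7398} \approx -0.15585$)
$Y{\left(t,p \right)} = - 4 p - 4 t$
$47 \left(-17\right) + \left(- \frac{2385}{-970} + \frac{Y{\left(6,2 \right)} 72}{B}\right) = 47 \left(-17\right) - \left(- \frac{477}{194} - \frac{\left(\left(-4\right) 2 - 24\right) 72}{- \frac{1153}{7398}}\right) = -799 - \left(- \frac{477}{194} - \left(-8 - 24\right) 72 \left(- \frac{7398}{1153}\right)\right) = -799 + \left(\frac{477}{194} + \left(-32\right) 72 \left(- \frac{7398}{1153}\right)\right) = -799 + \left(\frac{477}{194} - - \frac{17044992}{1153}\right) = -799 + \left(\frac{477}{194} + \frac{17044992}{1153}\right) = -799 + \frac{3307278429}{223682} = \frac{3128556511}{223682}$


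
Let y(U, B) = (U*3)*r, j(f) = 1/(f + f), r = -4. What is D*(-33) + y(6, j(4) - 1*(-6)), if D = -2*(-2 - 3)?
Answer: -402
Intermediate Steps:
j(f) = 1/(2*f)
D = 10 (D = -2*(-5) = 10)
y(U, B) = -12*U (y(U, B) = (U*3)*(-4) = (3*U)*(-4) = -12*U)
D*(-33) + y(6, j(4) - 1*(-6)) = 10*(-33) - 12*6 = -330 - 72 = -402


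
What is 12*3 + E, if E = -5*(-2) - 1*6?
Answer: 40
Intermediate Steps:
E = 4 (E = 10 - 6 = 4)
12*3 + E = 12*3 + 4 = 36 + 4 = 40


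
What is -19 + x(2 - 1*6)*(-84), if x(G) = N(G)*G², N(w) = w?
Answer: 5357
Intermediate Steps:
x(G) = G³ (x(G) = G*G² = G³)
-19 + x(2 - 1*6)*(-84) = -19 + (2 - 1*6)³*(-84) = -19 + (2 - 6)³*(-84) = -19 + (-4)³*(-84) = -19 - 64*(-84) = -19 + 5376 = 5357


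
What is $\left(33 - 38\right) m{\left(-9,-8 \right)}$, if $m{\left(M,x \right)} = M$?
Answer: $45$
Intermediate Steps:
$\left(33 - 38\right) m{\left(-9,-8 \right)} = \left(33 - 38\right) \left(-9\right) = \left(-5\right) \left(-9\right) = 45$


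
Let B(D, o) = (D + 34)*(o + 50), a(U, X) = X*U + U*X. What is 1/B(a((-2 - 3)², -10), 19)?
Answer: -1/32154 ≈ -3.1100e-5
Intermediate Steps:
a(U, X) = 2*U*X (a(U, X) = U*X + U*X = 2*U*X)
B(D, o) = (34 + D)*(50 + o)
1/B(a((-2 - 3)², -10), 19) = 1/(1700 + 34*19 + 50*(2*(-2 - 3)²*(-10)) + (2*(-2 - 3)²*(-10))*19) = 1/(1700 + 646 + 50*(2*(-5)²*(-10)) + (2*(-5)²*(-10))*19) = 1/(1700 + 646 + 50*(2*25*(-10)) + (2*25*(-10))*19) = 1/(1700 + 646 + 50*(-500) - 500*19) = 1/(1700 + 646 - 25000 - 9500) = 1/(-32154) = -1/32154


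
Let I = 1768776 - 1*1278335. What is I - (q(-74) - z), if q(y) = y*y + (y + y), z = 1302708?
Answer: 1787821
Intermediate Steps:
I = 490441 (I = 1768776 - 1278335 = 490441)
q(y) = y**2 + 2*y
I - (q(-74) - z) = 490441 - (-74*(2 - 74) - 1*1302708) = 490441 - (-74*(-72) - 1302708) = 490441 - (5328 - 1302708) = 490441 - 1*(-1297380) = 490441 + 1297380 = 1787821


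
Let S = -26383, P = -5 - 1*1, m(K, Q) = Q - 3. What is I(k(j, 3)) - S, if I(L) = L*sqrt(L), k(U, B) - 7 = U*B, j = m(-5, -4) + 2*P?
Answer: 26383 - 250*I*sqrt(2) ≈ 26383.0 - 353.55*I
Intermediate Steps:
m(K, Q) = -3 + Q
P = -6 (P = -5 - 1 = -6)
j = -19 (j = (-3 - 4) + 2*(-6) = -7 - 12 = -19)
k(U, B) = 7 + B*U (k(U, B) = 7 + U*B = 7 + B*U)
I(L) = L**(3/2)
I(k(j, 3)) - S = (7 + 3*(-19))**(3/2) - 1*(-26383) = (7 - 57)**(3/2) + 26383 = (-50)**(3/2) + 26383 = -250*I*sqrt(2) + 26383 = 26383 - 250*I*sqrt(2)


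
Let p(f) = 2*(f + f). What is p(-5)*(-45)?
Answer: 900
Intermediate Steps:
p(f) = 4*f (p(f) = 2*(2*f) = 4*f)
p(-5)*(-45) = (4*(-5))*(-45) = -20*(-45) = 900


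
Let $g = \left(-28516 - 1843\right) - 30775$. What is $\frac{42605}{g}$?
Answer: $- \frac{42605}{61134} \approx -0.69691$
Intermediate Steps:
$g = -61134$ ($g = -30359 - 30775 = -61134$)
$\frac{42605}{g} = \frac{42605}{-61134} = 42605 \left(- \frac{1}{61134}\right) = - \frac{42605}{61134}$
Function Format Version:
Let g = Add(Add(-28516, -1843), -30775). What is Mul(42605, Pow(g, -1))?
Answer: Rational(-42605, 61134) ≈ -0.69691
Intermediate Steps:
g = -61134 (g = Add(-30359, -30775) = -61134)
Mul(42605, Pow(g, -1)) = Mul(42605, Pow(-61134, -1)) = Mul(42605, Rational(-1, 61134)) = Rational(-42605, 61134)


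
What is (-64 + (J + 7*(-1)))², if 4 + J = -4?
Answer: 6241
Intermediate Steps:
J = -8 (J = -4 - 4 = -8)
(-64 + (J + 7*(-1)))² = (-64 + (-8 + 7*(-1)))² = (-64 + (-8 - 7))² = (-64 - 15)² = (-79)² = 6241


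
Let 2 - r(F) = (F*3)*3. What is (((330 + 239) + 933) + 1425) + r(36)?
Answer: 2605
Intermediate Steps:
r(F) = 2 - 9*F (r(F) = 2 - F*3*3 = 2 - 3*F*3 = 2 - 9*F)
(((330 + 239) + 933) + 1425) + r(36) = (((330 + 239) + 933) + 1425) + (2 - 9*36) = ((569 + 933) + 1425) + (2 - 324) = (1502 + 1425) - 322 = 2927 - 322 = 2605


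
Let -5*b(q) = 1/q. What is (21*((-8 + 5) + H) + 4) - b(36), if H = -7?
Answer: -37079/180 ≈ -205.99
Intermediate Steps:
b(q) = -1/(5*q)
(21*((-8 + 5) + H) + 4) - b(36) = (21*((-8 + 5) - 7) + 4) - (-1)/(5*36) = (21*(-3 - 7) + 4) - (-1)/(5*36) = (21*(-10) + 4) - 1*(-1/180) = (-210 + 4) + 1/180 = -206 + 1/180 = -37079/180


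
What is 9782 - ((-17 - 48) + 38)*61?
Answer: 11429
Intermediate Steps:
9782 - ((-17 - 48) + 38)*61 = 9782 - (-65 + 38)*61 = 9782 - (-27)*61 = 9782 - 1*(-1647) = 9782 + 1647 = 11429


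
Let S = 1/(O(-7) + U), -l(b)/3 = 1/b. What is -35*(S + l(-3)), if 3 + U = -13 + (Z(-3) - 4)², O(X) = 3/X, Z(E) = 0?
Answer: 140/3 ≈ 46.667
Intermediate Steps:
l(b) = -3/b
U = 0 (U = -3 + (-13 + (0 - 4)²) = -3 + (-13 + (-4)²) = -3 + (-13 + 16) = -3 + 3 = 0)
S = -7/3 (S = 1/(3/(-7) + 0) = 1/(3*(-⅐) + 0) = 1/(-3/7 + 0) = 1/(-3/7) = -7/3 ≈ -2.3333)
-35*(S + l(-3)) = -35*(-7/3 - 3/(-3)) = -35*(-7/3 - 3*(-⅓)) = -35*(-7/3 + 1) = -35*(-4/3) = 140/3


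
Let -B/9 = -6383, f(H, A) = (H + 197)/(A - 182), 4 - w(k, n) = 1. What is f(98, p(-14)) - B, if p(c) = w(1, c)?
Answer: -10283308/179 ≈ -57449.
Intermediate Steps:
w(k, n) = 3 (w(k, n) = 4 - 1*1 = 4 - 1 = 3)
p(c) = 3
f(H, A) = (197 + H)/(-182 + A)
B = 57447 (B = -9*(-6383) = 57447)
f(98, p(-14)) - B = (197 + 98)/(-182 + 3) - 1*57447 = 295/(-179) - 57447 = -1/179*295 - 57447 = -295/179 - 57447 = -10283308/179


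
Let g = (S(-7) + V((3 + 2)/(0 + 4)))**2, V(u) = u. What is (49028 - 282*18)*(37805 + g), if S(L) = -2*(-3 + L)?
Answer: 1681452435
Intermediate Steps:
S(L) = 6 - 2*L
g = 7225/16 (g = ((6 - 2*(-7)) + (3 + 2)/(0 + 4))**2 = ((6 + 14) + 5/4)**2 = (20 + 5*(1/4))**2 = (20 + 5/4)**2 = (85/4)**2 = 7225/16 ≈ 451.56)
(49028 - 282*18)*(37805 + g) = (49028 - 282*18)*(37805 + 7225/16) = (49028 - 5076)*(612105/16) = 43952*(612105/16) = 1681452435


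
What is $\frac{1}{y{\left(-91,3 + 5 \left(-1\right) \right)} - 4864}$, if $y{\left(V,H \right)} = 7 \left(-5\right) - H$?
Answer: $- \frac{1}{4897} \approx -0.00020421$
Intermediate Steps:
$y{\left(V,H \right)} = -35 - H$
$\frac{1}{y{\left(-91,3 + 5 \left(-1\right) \right)} - 4864} = \frac{1}{\left(-35 - \left(3 + 5 \left(-1\right)\right)\right) - 4864} = \frac{1}{\left(-35 - \left(3 - 5\right)\right) - 4864} = \frac{1}{\left(-35 - -2\right) - 4864} = \frac{1}{\left(-35 + 2\right) - 4864} = \frac{1}{-33 - 4864} = \frac{1}{-4897} = - \frac{1}{4897}$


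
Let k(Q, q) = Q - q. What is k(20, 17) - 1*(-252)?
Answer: 255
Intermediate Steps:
k(20, 17) - 1*(-252) = (20 - 1*17) - 1*(-252) = (20 - 17) + 252 = 3 + 252 = 255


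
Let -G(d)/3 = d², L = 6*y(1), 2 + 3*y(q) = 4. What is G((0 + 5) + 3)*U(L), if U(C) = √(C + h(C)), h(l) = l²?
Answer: -384*√5 ≈ -858.65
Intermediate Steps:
y(q) = ⅔ (y(q) = -⅔ + (⅓)*4 = -⅔ + 4/3 = ⅔)
L = 4 (L = 6*(⅔) = 4)
U(C) = √(C + C²)
G(d) = -3*d²
G((0 + 5) + 3)*U(L) = (-3*((0 + 5) + 3)²)*√(4*(1 + 4)) = (-3*(5 + 3)²)*√(4*5) = (-3*8²)*√20 = (-3*64)*(2*√5) = -384*√5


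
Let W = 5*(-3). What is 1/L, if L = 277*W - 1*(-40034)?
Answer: 1/35879 ≈ 2.7871e-5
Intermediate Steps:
W = -15
L = 35879 (L = 277*(-15) - 1*(-40034) = -4155 + 40034 = 35879)
1/L = 1/35879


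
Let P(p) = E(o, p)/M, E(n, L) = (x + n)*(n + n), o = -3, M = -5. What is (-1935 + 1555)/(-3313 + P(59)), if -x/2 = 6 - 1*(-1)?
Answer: 1900/16667 ≈ 0.11400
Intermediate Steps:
x = -14 (x = -2*(6 - 1*(-1)) = -2*(6 + 1) = -2*7 = -14)
E(n, L) = 2*n*(-14 + n) (E(n, L) = (-14 + n)*(n + n) = (-14 + n)*(2*n) = 2*n*(-14 + n))
P(p) = -102/5 (P(p) = (2*(-3)*(-14 - 3))/(-5) = (2*(-3)*(-17))*(-1/5) = 102*(-1/5) = -102/5)
(-1935 + 1555)/(-3313 + P(59)) = (-1935 + 1555)/(-3313 - 102/5) = -380/(-16667/5) = -380*(-5/16667) = 1900/16667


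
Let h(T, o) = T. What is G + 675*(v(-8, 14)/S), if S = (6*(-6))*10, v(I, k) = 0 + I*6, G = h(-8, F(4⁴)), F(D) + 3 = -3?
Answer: 82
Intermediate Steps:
F(D) = -6 (F(D) = -3 - 3 = -6)
G = -8
v(I, k) = 6*I (v(I, k) = 0 + 6*I = 6*I)
S = -360 (S = -36*10 = -360)
G + 675*(v(-8, 14)/S) = -8 + 675*((6*(-8))/(-360)) = -8 + 675*(-48*(-1/360)) = -8 + 675*(2/15) = -8 + 90 = 82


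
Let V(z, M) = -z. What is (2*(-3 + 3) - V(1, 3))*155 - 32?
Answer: 123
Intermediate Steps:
(2*(-3 + 3) - V(1, 3))*155 - 32 = (2*(-3 + 3) - (-1))*155 - 32 = (2*0 - 1*(-1))*155 - 32 = (0 + 1)*155 - 32 = 1*155 - 32 = 155 - 32 = 123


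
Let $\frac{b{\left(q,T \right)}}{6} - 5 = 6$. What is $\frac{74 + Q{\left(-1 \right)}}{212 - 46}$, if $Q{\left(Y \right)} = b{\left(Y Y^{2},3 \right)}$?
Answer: $\frac{70}{83} \approx 0.84337$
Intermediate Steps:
$b{\left(q,T \right)} = 66$ ($b{\left(q,T \right)} = 30 + 6 \cdot 6 = 30 + 36 = 66$)
$Q{\left(Y \right)} = 66$
$\frac{74 + Q{\left(-1 \right)}}{212 - 46} = \frac{74 + 66}{212 - 46} = \frac{140}{166} = 140 \cdot \frac{1}{166} = \frac{70}{83}$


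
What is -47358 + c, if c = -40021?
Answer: -87379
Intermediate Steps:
-47358 + c = -47358 - 40021 = -87379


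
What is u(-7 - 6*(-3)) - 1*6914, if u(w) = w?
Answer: -6903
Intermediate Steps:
u(-7 - 6*(-3)) - 1*6914 = (-7 - 6*(-3)) - 1*6914 = (-7 + 18) - 6914 = 11 - 6914 = -6903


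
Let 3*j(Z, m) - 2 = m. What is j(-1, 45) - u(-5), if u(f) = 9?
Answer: 20/3 ≈ 6.6667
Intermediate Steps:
j(Z, m) = 2/3 + m/3
j(-1, 45) - u(-5) = (2/3 + (1/3)*45) - 1*9 = (2/3 + 15) - 9 = 47/3 - 9 = 20/3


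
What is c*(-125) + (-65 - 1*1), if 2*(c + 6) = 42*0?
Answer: 684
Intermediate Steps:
c = -6 (c = -6 + (42*0)/2 = -6 + (½)*0 = -6 + 0 = -6)
c*(-125) + (-65 - 1*1) = -6*(-125) + (-65 - 1*1) = 750 + (-65 - 1) = 750 - 66 = 684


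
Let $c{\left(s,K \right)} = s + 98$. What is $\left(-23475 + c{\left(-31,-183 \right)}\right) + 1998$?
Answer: $-21410$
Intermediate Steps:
$c{\left(s,K \right)} = 98 + s$
$\left(-23475 + c{\left(-31,-183 \right)}\right) + 1998 = \left(-23475 + \left(98 - 31\right)\right) + 1998 = \left(-23475 + 67\right) + 1998 = -23408 + 1998 = -21410$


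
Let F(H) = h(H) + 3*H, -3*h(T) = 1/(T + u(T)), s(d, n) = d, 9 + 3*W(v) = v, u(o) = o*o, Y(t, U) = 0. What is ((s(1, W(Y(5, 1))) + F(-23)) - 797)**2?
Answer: 1724155451041/2304324 ≈ 7.4823e+5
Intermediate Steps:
u(o) = o**2
W(v) = -3 + v/3
h(T) = -1/(3*(T + T**2))
F(H) = 3*H - 1/(3*H*(1 + H)) (F(H) = -1/(3*H*(1 + H)) + 3*H = 3*H - 1/(3*H*(1 + H)))
((s(1, W(Y(5, 1))) + F(-23)) - 797)**2 = ((1 + (1/3)*(-1 + 9*(-23)**2*(1 - 23))/(-23*(1 - 23))) - 797)**2 = ((1 + (1/3)*(-1/23)*(-1 + 9*529*(-22))/(-22)) - 797)**2 = ((1 + (1/3)*(-1/23)*(-1/22)*(-1 - 104742)) - 797)**2 = ((1 + (1/3)*(-1/23)*(-1/22)*(-104743)) - 797)**2 = ((1 - 104743/1518) - 797)**2 = (-103225/1518 - 797)**2 = (-1313071/1518)**2 = 1724155451041/2304324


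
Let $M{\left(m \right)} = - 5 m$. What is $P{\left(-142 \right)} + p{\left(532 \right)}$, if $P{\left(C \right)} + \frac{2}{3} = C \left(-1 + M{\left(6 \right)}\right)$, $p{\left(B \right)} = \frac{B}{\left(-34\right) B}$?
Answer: $\frac{448933}{102} \approx 4401.3$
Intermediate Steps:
$p{\left(B \right)} = - \frac{1}{34}$ ($p{\left(B \right)} = B \left(- \frac{1}{34 B}\right) = - \frac{1}{34}$)
$P{\left(C \right)} = - \frac{2}{3} - 31 C$ ($P{\left(C \right)} = - \frac{2}{3} + C \left(-1 - 30\right) = - \frac{2}{3} + C \left(-31\right) = - \frac{2}{3} - 31 C$)
$P{\left(-142 \right)} + p{\left(532 \right)} = \left(- \frac{2}{3} - -4402\right) - \frac{1}{34} = \left(- \frac{2}{3} + 4402\right) - \frac{1}{34} = \frac{13204}{3} - \frac{1}{34} = \frac{448933}{102}$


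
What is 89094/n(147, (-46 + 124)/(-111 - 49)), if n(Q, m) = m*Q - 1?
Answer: -7127520/5813 ≈ -1226.1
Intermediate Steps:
n(Q, m) = -1 + Q*m (n(Q, m) = Q*m - 1 = -1 + Q*m)
89094/n(147, (-46 + 124)/(-111 - 49)) = 89094/(-1 + 147*((-46 + 124)/(-111 - 49))) = 89094/(-1 + 147*(78/(-160))) = 89094/(-1 + 147*(78*(-1/160))) = 89094/(-1 + 147*(-39/80)) = 89094/(-1 - 5733/80) = 89094/(-5813/80) = 89094*(-80/5813) = -7127520/5813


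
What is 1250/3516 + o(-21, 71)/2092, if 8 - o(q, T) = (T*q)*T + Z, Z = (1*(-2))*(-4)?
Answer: 93705569/1838868 ≈ 50.958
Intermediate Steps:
Z = 8 (Z = -2*(-4) = 8)
o(q, T) = -q*T² (o(q, T) = 8 - ((T*q)*T + 8) = 8 - (q*T² + 8) = 8 - (8 + q*T²) = 8 + (-8 - q*T²) = -q*T²)
1250/3516 + o(-21, 71)/2092 = 1250/3516 - 1*(-21)*71²/2092 = 1250*(1/3516) - 1*(-21)*5041*(1/2092) = 625/1758 + 105861*(1/2092) = 625/1758 + 105861/2092 = 93705569/1838868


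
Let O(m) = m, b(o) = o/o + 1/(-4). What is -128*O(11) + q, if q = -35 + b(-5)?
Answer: -5769/4 ≈ -1442.3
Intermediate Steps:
b(o) = ¾ (b(o) = 1 + 1*(-¼) = 1 - ¼ = ¾)
q = -137/4 (q = -35 + ¾ = -137/4 ≈ -34.250)
-128*O(11) + q = -128*11 - 137/4 = -1408 - 137/4 = -5769/4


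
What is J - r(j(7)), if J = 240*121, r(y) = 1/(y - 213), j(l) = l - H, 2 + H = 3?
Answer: 6011281/207 ≈ 29040.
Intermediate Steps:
H = 1 (H = -2 + 3 = 1)
j(l) = -1 + l (j(l) = l - 1*1 = l - 1 = -1 + l)
r(y) = 1/(-213 + y)
J = 29040
J - r(j(7)) = 29040 - 1/(-213 + (-1 + 7)) = 29040 - 1/(-213 + 6) = 29040 - 1/(-207) = 29040 - 1*(-1/207) = 29040 + 1/207 = 6011281/207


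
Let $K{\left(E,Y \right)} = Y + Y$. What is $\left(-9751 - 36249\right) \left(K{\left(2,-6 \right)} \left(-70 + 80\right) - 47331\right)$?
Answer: $2182746000$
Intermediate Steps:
$K{\left(E,Y \right)} = 2 Y$
$\left(-9751 - 36249\right) \left(K{\left(2,-6 \right)} \left(-70 + 80\right) - 47331\right) = \left(-9751 - 36249\right) \left(2 \left(-6\right) \left(-70 + 80\right) - 47331\right) = - 46000 \left(\left(-12\right) 10 - 47331\right) = - 46000 \left(-120 - 47331\right) = \left(-46000\right) \left(-47451\right) = 2182746000$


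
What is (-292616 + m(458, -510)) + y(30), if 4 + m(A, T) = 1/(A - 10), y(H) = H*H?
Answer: -130690559/448 ≈ -2.9172e+5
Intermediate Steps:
y(H) = H²
m(A, T) = -4 + 1/(-10 + A) (m(A, T) = -4 + 1/(A - 10) = -4 + 1/(-10 + A))
(-292616 + m(458, -510)) + y(30) = (-292616 + (41 - 4*458)/(-10 + 458)) + 30² = (-292616 + (41 - 1832)/448) + 900 = (-292616 + (1/448)*(-1791)) + 900 = (-292616 - 1791/448) + 900 = -131093759/448 + 900 = -130690559/448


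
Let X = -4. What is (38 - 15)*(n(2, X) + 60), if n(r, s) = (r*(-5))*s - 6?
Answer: 2162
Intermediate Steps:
n(r, s) = -6 - 5*r*s (n(r, s) = (-5*r)*s - 6 = -5*r*s - 6 = -6 - 5*r*s)
(38 - 15)*(n(2, X) + 60) = (38 - 15)*((-6 - 5*2*(-4)) + 60) = 23*((-6 + 40) + 60) = 23*(34 + 60) = 23*94 = 2162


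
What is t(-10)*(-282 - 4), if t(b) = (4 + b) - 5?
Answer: 3146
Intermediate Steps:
t(b) = -1 + b
t(-10)*(-282 - 4) = (-1 - 10)*(-282 - 4) = -11*(-286) = 3146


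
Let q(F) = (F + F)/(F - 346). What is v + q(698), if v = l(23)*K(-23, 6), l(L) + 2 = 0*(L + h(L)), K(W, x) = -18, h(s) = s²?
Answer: 3517/88 ≈ 39.966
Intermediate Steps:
q(F) = 2*F/(-346 + F) (q(F) = (2*F)/(-346 + F) = 2*F/(-346 + F))
l(L) = -2 (l(L) = -2 + 0*(L + L²) = -2 + 0 = -2)
v = 36 (v = -2*(-18) = 36)
v + q(698) = 36 + 2*698/(-346 + 698) = 36 + 2*698/352 = 36 + 2*698*(1/352) = 36 + 349/88 = 3517/88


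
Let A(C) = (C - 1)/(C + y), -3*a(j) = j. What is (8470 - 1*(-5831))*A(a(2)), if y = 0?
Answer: 71505/2 ≈ 35753.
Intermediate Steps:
a(j) = -j/3
A(C) = (-1 + C)/C (A(C) = (C - 1)/(C + 0) = (-1 + C)/C)
(8470 - 1*(-5831))*A(a(2)) = (8470 - 1*(-5831))*((-1 - ⅓*2)/((-⅓*2))) = (8470 + 5831)*((-1 - ⅔)/(-⅔)) = 14301*(-3/2*(-5/3)) = 14301*(5/2) = 71505/2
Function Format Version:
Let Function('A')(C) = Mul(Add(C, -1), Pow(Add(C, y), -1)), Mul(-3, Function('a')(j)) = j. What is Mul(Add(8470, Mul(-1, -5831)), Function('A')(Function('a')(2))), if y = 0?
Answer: Rational(71505, 2) ≈ 35753.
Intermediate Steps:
Function('a')(j) = Mul(Rational(-1, 3), j)
Function('A')(C) = Mul(Pow(C, -1), Add(-1, C)) (Function('A')(C) = Mul(Add(C, -1), Pow(Add(C, 0), -1)) = Mul(Add(-1, C), Pow(C, -1)) = Mul(Pow(C, -1), Add(-1, C)))
Mul(Add(8470, Mul(-1, -5831)), Function('A')(Function('a')(2))) = Mul(Add(8470, Mul(-1, -5831)), Mul(Pow(Mul(Rational(-1, 3), 2), -1), Add(-1, Mul(Rational(-1, 3), 2)))) = Mul(Add(8470, 5831), Mul(Pow(Rational(-2, 3), -1), Add(-1, Rational(-2, 3)))) = Mul(14301, Mul(Rational(-3, 2), Rational(-5, 3))) = Mul(14301, Rational(5, 2)) = Rational(71505, 2)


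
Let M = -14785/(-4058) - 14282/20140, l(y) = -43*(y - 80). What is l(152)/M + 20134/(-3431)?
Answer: -36373967762834/34283344561 ≈ -1061.0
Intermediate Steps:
l(y) = 3440 - 43*y (l(y) = -43*(-80 + y) = 3440 - 43*y)
M = 29976693/10216015 (M = -14785*(-1/4058) - 14282*1/20140 = 14785/4058 - 7141/10070 = 29976693/10216015 ≈ 2.9343)
l(152)/M + 20134/(-3431) = (3440 - 43*152)/(29976693/10216015) + 20134/(-3431) = (3440 - 6536)*(10216015/29976693) + 20134*(-1/3431) = -3096*10216015/29976693 - 20134/3431 = -10542927480/9992231 - 20134/3431 = -36373967762834/34283344561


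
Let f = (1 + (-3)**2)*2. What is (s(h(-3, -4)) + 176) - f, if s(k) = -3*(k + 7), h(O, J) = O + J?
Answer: 156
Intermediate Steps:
h(O, J) = J + O
s(k) = -21 - 3*k (s(k) = -3*(7 + k) = -21 - 3*k)
f = 20 (f = (1 + 9)*2 = 10*2 = 20)
(s(h(-3, -4)) + 176) - f = ((-21 - 3*(-4 - 3)) + 176) - 1*20 = ((-21 - 3*(-7)) + 176) - 20 = ((-21 + 21) + 176) - 20 = (0 + 176) - 20 = 176 - 20 = 156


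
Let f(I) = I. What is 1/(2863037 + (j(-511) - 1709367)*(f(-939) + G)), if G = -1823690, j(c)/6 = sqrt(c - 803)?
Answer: 389870432860/1215991655033529492158033 + 16421661*I*sqrt(146)/4863966620134117968632132 ≈ 3.2062e-13 + 4.0795e-17*I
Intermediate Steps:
j(c) = 6*sqrt(-803 + c) (j(c) = 6*sqrt(c - 803) = 6*sqrt(-803 + c))
1/(2863037 + (j(-511) - 1709367)*(f(-939) + G)) = 1/(2863037 + (6*sqrt(-803 - 511) - 1709367)*(-939 - 1823690)) = 1/(2863037 + (6*sqrt(-1314) - 1709367)*(-1824629)) = 1/(2863037 + (6*(3*I*sqrt(146)) - 1709367)*(-1824629)) = 1/(2863037 + (18*I*sqrt(146) - 1709367)*(-1824629)) = 1/(2863037 + (-1709367 + 18*I*sqrt(146))*(-1824629)) = 1/(2863037 + (3118960599843 - 32843322*I*sqrt(146))) = 1/(3118963462880 - 32843322*I*sqrt(146))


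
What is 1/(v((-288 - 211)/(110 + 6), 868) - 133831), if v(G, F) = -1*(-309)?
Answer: -1/133522 ≈ -7.4894e-6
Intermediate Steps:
v(G, F) = 309
1/(v((-288 - 211)/(110 + 6), 868) - 133831) = 1/(309 - 133831) = 1/(-133522) = -1/133522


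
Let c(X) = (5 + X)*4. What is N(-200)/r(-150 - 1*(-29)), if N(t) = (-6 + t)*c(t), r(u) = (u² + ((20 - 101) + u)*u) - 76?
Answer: 160680/39007 ≈ 4.1193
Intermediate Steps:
c(X) = 20 + 4*X
r(u) = -76 + u² + u*(-81 + u) (r(u) = (u² + (-81 + u)*u) - 76 = (u² + u*(-81 + u)) - 76 = -76 + u² + u*(-81 + u))
N(t) = (-6 + t)*(20 + 4*t)
N(-200)/r(-150 - 1*(-29)) = (4*(-6 - 200)*(5 - 200))/(-76 - 81*(-150 - 1*(-29)) + 2*(-150 - 1*(-29))²) = (4*(-206)*(-195))/(-76 - 81*(-150 + 29) + 2*(-150 + 29)²) = 160680/(-76 - 81*(-121) + 2*(-121)²) = 160680/(-76 + 9801 + 2*14641) = 160680/(-76 + 9801 + 29282) = 160680/39007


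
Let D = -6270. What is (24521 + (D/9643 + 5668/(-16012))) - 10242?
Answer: 551143902250/38600929 ≈ 14278.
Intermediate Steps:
(24521 + (D/9643 + 5668/(-16012))) - 10242 = (24521 + (-6270/9643 + 5668/(-16012))) - 10242 = (24521 + (-6270*1/9643 + 5668*(-1/16012))) - 10242 = (24521 + (-6270/9643 - 1417/4003)) - 10242 = (24521 - 38762941/38600929) - 10242 = 946494617068/38600929 - 10242 = 551143902250/38600929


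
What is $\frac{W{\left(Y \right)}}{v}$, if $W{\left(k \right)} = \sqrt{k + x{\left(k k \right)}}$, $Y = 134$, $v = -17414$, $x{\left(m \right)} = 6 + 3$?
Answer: $- \frac{\sqrt{143}}{17414} \approx -0.0006867$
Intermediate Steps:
$x{\left(m \right)} = 9$
$W{\left(k \right)} = \sqrt{9 + k}$ ($W{\left(k \right)} = \sqrt{k + 9} = \sqrt{9 + k}$)
$\frac{W{\left(Y \right)}}{v} = \frac{\sqrt{9 + 134}}{-17414} = \sqrt{143} \left(- \frac{1}{17414}\right) = - \frac{\sqrt{143}}{17414}$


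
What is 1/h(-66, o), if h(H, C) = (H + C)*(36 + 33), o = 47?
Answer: -1/1311 ≈ -0.00076278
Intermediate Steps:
h(H, C) = 69*C + 69*H (h(H, C) = (C + H)*69 = 69*C + 69*H)
1/h(-66, o) = 1/(69*47 + 69*(-66)) = 1/(3243 - 4554) = 1/(-1311) = -1/1311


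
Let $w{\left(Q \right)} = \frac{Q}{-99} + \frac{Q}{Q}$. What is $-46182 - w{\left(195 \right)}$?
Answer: $- \frac{1523974}{33} \approx -46181.0$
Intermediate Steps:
$w{\left(Q \right)} = 1 - \frac{Q}{99}$ ($w{\left(Q \right)} = Q \left(- \frac{1}{99}\right) + 1 = - \frac{Q}{99} + 1 = 1 - \frac{Q}{99}$)
$-46182 - w{\left(195 \right)} = -46182 - \left(1 - \frac{65}{33}\right) = -46182 - - \frac{32}{33} = -46182 + \frac{32}{33} = - \frac{1523974}{33}$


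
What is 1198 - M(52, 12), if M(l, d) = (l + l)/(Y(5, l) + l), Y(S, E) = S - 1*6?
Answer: 60994/51 ≈ 1196.0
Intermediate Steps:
Y(S, E) = -6 + S (Y(S, E) = S - 6 = -6 + S)
M(l, d) = 2*l/(-1 + l) (M(l, d) = (l + l)/((-6 + 5) + l) = (2*l)/(-1 + l) = 2*l/(-1 + l))
1198 - M(52, 12) = 1198 - 2*52/(-1 + 52) = 1198 - 2*52/51 = 1198 - 1*104/51 = 1198 - 104/51 = 60994/51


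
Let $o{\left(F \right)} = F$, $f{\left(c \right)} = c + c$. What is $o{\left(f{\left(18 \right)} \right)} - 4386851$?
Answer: $-4386815$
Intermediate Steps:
$f{\left(c \right)} = 2 c$
$o{\left(f{\left(18 \right)} \right)} - 4386851 = 2 \cdot 18 - 4386851 = 36 - 4386851 = -4386815$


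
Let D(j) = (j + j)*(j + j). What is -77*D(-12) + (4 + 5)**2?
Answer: -44271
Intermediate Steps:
D(j) = 4*j**2 (D(j) = (2*j)*(2*j) = 4*j**2)
-77*D(-12) + (4 + 5)**2 = -308*(-12)**2 + (4 + 5)**2 = -308*144 + 9**2 = -77*576 + 81 = -44352 + 81 = -44271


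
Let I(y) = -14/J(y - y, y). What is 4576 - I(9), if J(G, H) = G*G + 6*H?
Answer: 123559/27 ≈ 4576.3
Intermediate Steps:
J(G, H) = G² + 6*H
I(y) = -7/(3*y) (I(y) = -14/((y - y)² + 6*y) = -14/(0² + 6*y) = -14/(0 + 6*y) = -14*1/(6*y) = -7/(3*y))
4576 - I(9) = 4576 - (-7)/(3*9) = 4576 - 1*(-7/27) = 4576 + 7/27 = 123559/27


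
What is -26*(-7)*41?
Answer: 7462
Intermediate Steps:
-26*(-7)*41 = 182*41 = 7462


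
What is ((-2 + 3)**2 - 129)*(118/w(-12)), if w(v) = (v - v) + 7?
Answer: -15104/7 ≈ -2157.7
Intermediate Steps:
w(v) = 7 (w(v) = 0 + 7 = 7)
((-2 + 3)**2 - 129)*(118/w(-12)) = ((-2 + 3)**2 - 129)*(118/7) = (1**2 - 129)*(118*(1/7)) = (1 - 129)*(118/7) = -128*118/7 = -15104/7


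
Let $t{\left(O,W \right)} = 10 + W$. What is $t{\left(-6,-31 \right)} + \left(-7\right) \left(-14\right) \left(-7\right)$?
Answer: $-707$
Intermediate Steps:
$t{\left(-6,-31 \right)} + \left(-7\right) \left(-14\right) \left(-7\right) = \left(10 - 31\right) + \left(-7\right) \left(-14\right) \left(-7\right) = -21 + 98 \left(-7\right) = -21 - 686 = -707$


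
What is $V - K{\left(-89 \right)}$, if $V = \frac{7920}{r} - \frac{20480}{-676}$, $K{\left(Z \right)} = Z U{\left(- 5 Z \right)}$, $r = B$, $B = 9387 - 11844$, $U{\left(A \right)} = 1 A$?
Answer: $\frac{140654225}{3549} \approx 39632.0$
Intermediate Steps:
$U{\left(A \right)} = A$
$B = -2457$
$r = -2457$
$K{\left(Z \right)} = - 5 Z^{2}$ ($K{\left(Z \right)} = Z \left(- 5 Z\right) = - 5 Z^{2}$)
$V = \frac{96080}{3549}$ ($V = \frac{7920}{-2457} - \frac{20480}{-676} = 7920 \left(- \frac{1}{2457}\right) - - \frac{5120}{169} = - \frac{880}{273} + \frac{5120}{169} = \frac{96080}{3549} \approx 27.072$)
$V - K{\left(-89 \right)} = \frac{96080}{3549} - - 5 \left(-89\right)^{2} = \frac{96080}{3549} - \left(-5\right) 7921 = \frac{96080}{3549} - -39605 = \frac{96080}{3549} + 39605 = \frac{140654225}{3549}$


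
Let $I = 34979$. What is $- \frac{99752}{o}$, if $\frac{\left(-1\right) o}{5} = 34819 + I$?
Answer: $\frac{49876}{174495} \approx 0.28583$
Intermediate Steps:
$o = -348990$ ($o = - 5 \left(34819 + 34979\right) = \left(-5\right) 69798 = -348990$)
$- \frac{99752}{o} = - \frac{99752}{-348990} = \left(-99752\right) \left(- \frac{1}{348990}\right) = \frac{49876}{174495}$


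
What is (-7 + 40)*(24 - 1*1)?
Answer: 759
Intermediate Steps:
(-7 + 40)*(24 - 1*1) = 33*(24 - 1) = 33*23 = 759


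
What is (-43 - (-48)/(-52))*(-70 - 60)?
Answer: 5710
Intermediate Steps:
(-43 - (-48)/(-52))*(-70 - 60) = (-43 - (-48)*(-1)/52)*(-130) = (-43 - 1*12/13)*(-130) = (-43 - 12/13)*(-130) = -571/13*(-130) = 5710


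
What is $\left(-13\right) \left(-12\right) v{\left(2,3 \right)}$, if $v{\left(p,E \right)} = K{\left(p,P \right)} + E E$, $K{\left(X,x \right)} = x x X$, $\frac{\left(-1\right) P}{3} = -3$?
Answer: $26676$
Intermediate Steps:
$P = 9$ ($P = \left(-3\right) \left(-3\right) = 9$)
$K{\left(X,x \right)} = X x^{2}$ ($K{\left(X,x \right)} = x^{2} X = X x^{2}$)
$v{\left(p,E \right)} = E^{2} + 81 p$ ($v{\left(p,E \right)} = p 9^{2} + E E = p 81 + E^{2} = 81 p + E^{2} = E^{2} + 81 p$)
$\left(-13\right) \left(-12\right) v{\left(2,3 \right)} = \left(-13\right) \left(-12\right) \left(3^{2} + 81 \cdot 2\right) = 156 \left(9 + 162\right) = 156 \cdot 171 = 26676$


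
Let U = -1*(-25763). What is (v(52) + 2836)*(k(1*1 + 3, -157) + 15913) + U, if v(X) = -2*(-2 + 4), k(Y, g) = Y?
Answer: 45102707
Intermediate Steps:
v(X) = -4 (v(X) = -2*2 = -4)
U = 25763
(v(52) + 2836)*(k(1*1 + 3, -157) + 15913) + U = (-4 + 2836)*((1*1 + 3) + 15913) + 25763 = 2832*((1 + 3) + 15913) + 25763 = 2832*(4 + 15913) + 25763 = 2832*15917 + 25763 = 45076944 + 25763 = 45102707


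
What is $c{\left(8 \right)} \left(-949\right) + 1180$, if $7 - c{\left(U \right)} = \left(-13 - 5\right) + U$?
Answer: $-14953$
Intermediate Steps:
$c{\left(U \right)} = 25 - U$ ($c{\left(U \right)} = 7 - \left(\left(-13 - 5\right) + U\right) = 7 - \left(-18 + U\right) = 25 - U$)
$c{\left(8 \right)} \left(-949\right) + 1180 = \left(25 - 8\right) \left(-949\right) + 1180 = 17 \left(-949\right) + 1180 = -16133 + 1180 = -14953$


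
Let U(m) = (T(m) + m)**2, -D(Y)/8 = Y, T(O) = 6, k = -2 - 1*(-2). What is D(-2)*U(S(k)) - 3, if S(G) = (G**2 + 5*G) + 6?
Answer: 2301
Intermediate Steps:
k = 0 (k = -2 + 2 = 0)
D(Y) = -8*Y
S(G) = 6 + G**2 + 5*G
U(m) = (6 + m)**2
D(-2)*U(S(k)) - 3 = (-8*(-2))*(6 + (6 + 0**2 + 5*0))**2 - 3 = 16*(6 + (6 + 0 + 0))**2 - 3 = 16*(6 + 6)**2 - 3 = 16*12**2 - 3 = 16*144 - 3 = 2304 - 3 = 2301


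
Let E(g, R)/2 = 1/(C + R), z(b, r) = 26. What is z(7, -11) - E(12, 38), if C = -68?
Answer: 391/15 ≈ 26.067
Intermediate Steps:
E(g, R) = 2/(-68 + R)
z(7, -11) - E(12, 38) = 26 - 2/(-68 + 38) = 26 - 2/(-30) = 26 - 2*(-1)/30 = 26 - 1*(-1/15) = 26 + 1/15 = 391/15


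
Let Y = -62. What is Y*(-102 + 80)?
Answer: 1364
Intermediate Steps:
Y*(-102 + 80) = -62*(-102 + 80) = -62*(-22) = 1364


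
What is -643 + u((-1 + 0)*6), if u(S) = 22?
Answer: -621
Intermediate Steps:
-643 + u((-1 + 0)*6) = -643 + 22 = -621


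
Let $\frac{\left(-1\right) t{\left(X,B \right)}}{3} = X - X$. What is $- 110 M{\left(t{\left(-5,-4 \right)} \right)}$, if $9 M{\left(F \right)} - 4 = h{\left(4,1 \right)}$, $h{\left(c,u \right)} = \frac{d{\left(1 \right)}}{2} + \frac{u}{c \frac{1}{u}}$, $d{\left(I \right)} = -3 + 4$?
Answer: $- \frac{1045}{18} \approx -58.056$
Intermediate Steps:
$d{\left(I \right)} = 1$
$h{\left(c,u \right)} = \frac{1}{2} + \frac{u^{2}}{c}$ ($h{\left(c,u \right)} = 1 \cdot \frac{1}{2} + \frac{u}{c \frac{1}{u}} = 1 \cdot \frac{1}{2} + u \frac{u}{c} = \frac{1}{2} + \frac{u^{2}}{c}$)
$t{\left(X,B \right)} = 0$ ($t{\left(X,B \right)} = - 3 \left(X - X\right) = \left(-3\right) 0 = 0$)
$M{\left(F \right)} = \frac{19}{36}$ ($M{\left(F \right)} = \frac{4}{9} + \frac{\frac{1}{4} \left(1^{2} + \frac{1}{2} \cdot 4\right)}{9} = \frac{4}{9} + \frac{\frac{1}{4} \left(1 + 2\right)}{9} = \frac{4}{9} + \frac{\frac{1}{4} \cdot 3}{9} = \frac{4}{9} + \frac{1}{9} \cdot \frac{3}{4} = \frac{4}{9} + \frac{1}{12} = \frac{19}{36}$)
$- 110 M{\left(t{\left(-5,-4 \right)} \right)} = \left(-110\right) \frac{19}{36} = - \frac{1045}{18}$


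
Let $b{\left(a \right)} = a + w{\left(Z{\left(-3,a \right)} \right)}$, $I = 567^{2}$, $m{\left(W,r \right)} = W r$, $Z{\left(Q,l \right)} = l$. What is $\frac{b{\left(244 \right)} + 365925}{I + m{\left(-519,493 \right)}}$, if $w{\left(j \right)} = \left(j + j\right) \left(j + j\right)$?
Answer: $\frac{604313}{65622} \approx 9.209$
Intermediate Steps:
$w{\left(j \right)} = 4 j^{2}$ ($w{\left(j \right)} = 2 j 2 j = 4 j^{2}$)
$I = 321489$
$b{\left(a \right)} = a + 4 a^{2}$
$\frac{b{\left(244 \right)} + 365925}{I + m{\left(-519,493 \right)}} = \frac{244 \left(1 + 4 \cdot 244\right) + 365925}{321489 - 255867} = \frac{244 \left(1 + 976\right) + 365925}{321489 - 255867} = \frac{244 \cdot 977 + 365925}{65622} = \left(238388 + 365925\right) \frac{1}{65622} = 604313 \cdot \frac{1}{65622} = \frac{604313}{65622}$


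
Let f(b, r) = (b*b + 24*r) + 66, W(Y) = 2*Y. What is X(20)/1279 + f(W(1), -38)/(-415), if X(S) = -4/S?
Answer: 215367/106157 ≈ 2.0288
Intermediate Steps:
f(b, r) = 66 + b² + 24*r (f(b, r) = (b² + 24*r) + 66 = 66 + b² + 24*r)
X(20)/1279 + f(W(1), -38)/(-415) = -4/20/1279 + (66 + (2*1)² + 24*(-38))/(-415) = -4*1/20*(1/1279) + (66 + 2² - 912)*(-1/415) = -⅕*1/1279 + (66 + 4 - 912)*(-1/415) = -1/6395 - 842*(-1/415) = -1/6395 + 842/415 = 215367/106157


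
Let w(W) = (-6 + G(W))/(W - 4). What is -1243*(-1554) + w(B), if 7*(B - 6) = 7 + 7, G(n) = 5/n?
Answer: 61811861/32 ≈ 1.9316e+6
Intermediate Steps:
B = 8 (B = 6 + (7 + 7)/7 = 6 + (1/7)*14 = 6 + 2 = 8)
w(W) = (-6 + 5/W)/(-4 + W) (w(W) = (-6 + 5/W)/(W - 4) = (-6 + 5/W)/(-4 + W))
-1243*(-1554) + w(B) = -1243*(-1554) + (5 - 6*8)/(8*(-4 + 8)) = 1931622 + (1/8)*(5 - 48)/4 = 1931622 + (1/8)*(1/4)*(-43) = 1931622 - 43/32 = 61811861/32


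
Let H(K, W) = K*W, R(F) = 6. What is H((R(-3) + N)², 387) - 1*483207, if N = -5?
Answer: -482820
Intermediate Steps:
H((R(-3) + N)², 387) - 1*483207 = (6 - 5)²*387 - 1*483207 = 1²*387 - 483207 = 1*387 - 483207 = 387 - 483207 = -482820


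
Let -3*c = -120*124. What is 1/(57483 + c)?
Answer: 1/62443 ≈ 1.6015e-5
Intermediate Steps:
c = 4960 (c = -(-40)*124 = -⅓*(-14880) = 4960)
1/(57483 + c) = 1/(57483 + 4960) = 1/62443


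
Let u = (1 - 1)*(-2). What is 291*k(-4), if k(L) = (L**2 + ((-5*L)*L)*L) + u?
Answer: 97776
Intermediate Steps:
u = 0 (u = 0*(-2) = 0)
k(L) = L**2 - 5*L**3 (k(L) = (L**2 + ((-5*L)*L)*L) + 0 = (L**2 + (-5*L**2)*L) + 0 = (L**2 - 5*L**3) + 0 = L**2 - 5*L**3)
291*k(-4) = 291*((-4)**2*(1 - 5*(-4))) = 291*(16*(1 + 20)) = 291*(16*21) = 291*336 = 97776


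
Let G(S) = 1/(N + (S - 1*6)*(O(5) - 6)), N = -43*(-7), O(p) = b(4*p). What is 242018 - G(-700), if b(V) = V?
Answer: 2319258495/9583 ≈ 2.4202e+5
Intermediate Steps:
O(p) = 4*p
N = 301
G(S) = 1/(217 + 14*S) (G(S) = 1/(301 + (S - 1*6)*(4*5 - 6)) = 1/(301 + (S - 6)*(20 - 6)) = 1/(301 + (-6 + S)*14) = 1/(301 + (-84 + 14*S)) = 1/(217 + 14*S))
242018 - G(-700) = 242018 - 1/(7*(31 + 2*(-700))) = 242018 - 1/(7*(31 - 1400)) = 242018 - 1/(7*(-1369)) = 242018 - (-1)/(7*1369) = 242018 - 1*(-1/9583) = 242018 + 1/9583 = 2319258495/9583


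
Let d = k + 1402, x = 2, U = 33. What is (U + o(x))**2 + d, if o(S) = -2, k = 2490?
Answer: 4853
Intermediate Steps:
d = 3892 (d = 2490 + 1402 = 3892)
(U + o(x))**2 + d = (33 - 2)**2 + 3892 = 31**2 + 3892 = 961 + 3892 = 4853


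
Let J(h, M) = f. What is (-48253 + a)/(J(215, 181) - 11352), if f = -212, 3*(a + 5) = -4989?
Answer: 49921/11564 ≈ 4.3169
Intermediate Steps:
a = -1668 (a = -5 + (⅓)*(-4989) = -5 - 1663 = -1668)
J(h, M) = -212
(-48253 + a)/(J(215, 181) - 11352) = (-48253 - 1668)/(-212 - 11352) = -49921/(-11564) = -49921*(-1/11564) = 49921/11564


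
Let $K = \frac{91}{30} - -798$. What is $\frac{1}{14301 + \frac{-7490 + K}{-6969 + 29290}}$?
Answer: $\frac{669630}{9576177961} \approx 6.9927 \cdot 10^{-5}$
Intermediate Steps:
$K = \frac{24031}{30}$ ($K = 91 \cdot \frac{1}{30} + 798 = \frac{91}{30} + 798 = \frac{24031}{30} \approx 801.03$)
$\frac{1}{14301 + \frac{-7490 + K}{-6969 + 29290}} = \frac{1}{14301 + \frac{-7490 + \frac{24031}{30}}{-6969 + 29290}} = \frac{1}{14301 - \frac{200669}{30 \cdot 22321}} = \frac{1}{14301 - \frac{200669}{669630}} = \frac{1}{\frac{9576177961}{669630}} = \frac{669630}{9576177961}$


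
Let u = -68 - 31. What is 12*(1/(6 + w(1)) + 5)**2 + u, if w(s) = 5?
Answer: 25653/121 ≈ 212.01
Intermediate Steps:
u = -99
12*(1/(6 + w(1)) + 5)**2 + u = 12*(1/(6 + 5) + 5)**2 - 99 = 12*(1/11 + 5)**2 - 99 = 12*(56/11)**2 - 99 = 12*(3136/121) - 99 = 37632/121 - 99 = 25653/121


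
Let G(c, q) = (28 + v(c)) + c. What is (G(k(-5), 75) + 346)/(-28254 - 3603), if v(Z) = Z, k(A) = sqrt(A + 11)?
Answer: -374/31857 - 2*sqrt(6)/31857 ≈ -0.011894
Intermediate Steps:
k(A) = sqrt(11 + A)
G(c, q) = 28 + 2*c (G(c, q) = (28 + c) + c = 28 + 2*c)
(G(k(-5), 75) + 346)/(-28254 - 3603) = ((28 + 2*sqrt(11 - 5)) + 346)/(-28254 - 3603) = ((28 + 2*sqrt(6)) + 346)/(-31857) = (374 + 2*sqrt(6))*(-1/31857) = -374/31857 - 2*sqrt(6)/31857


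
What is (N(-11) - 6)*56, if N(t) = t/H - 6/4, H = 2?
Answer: -728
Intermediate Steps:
N(t) = -3/2 + t/2 (N(t) = t/2 - 6/4 = t*(½) - 6*¼ = t/2 - 3/2 = -3/2 + t/2)
(N(-11) - 6)*56 = ((-3/2 + (½)*(-11)) - 6)*56 = ((-3/2 - 11/2) - 6)*56 = (-7 - 6)*56 = -13*56 = -728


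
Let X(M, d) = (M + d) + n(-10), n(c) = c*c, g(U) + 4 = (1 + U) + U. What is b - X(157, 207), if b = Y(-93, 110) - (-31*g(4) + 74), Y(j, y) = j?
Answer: -476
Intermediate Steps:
g(U) = -3 + 2*U (g(U) = -4 + ((1 + U) + U) = -4 + (1 + 2*U) = -3 + 2*U)
n(c) = c²
b = -12 (b = -93 - (-31*(-3 + 2*4) + 74) = -93 - (-31*(-3 + 8) + 74) = -93 - (-31*5 + 74) = -93 - (-155 + 74) = -93 - 1*(-81) = -93 + 81 = -12)
X(M, d) = 100 + M + d (X(M, d) = (M + d) + (-10)² = (M + d) + 100 = 100 + M + d)
b - X(157, 207) = -12 - (100 + 157 + 207) = -12 - 1*464 = -12 - 464 = -476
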